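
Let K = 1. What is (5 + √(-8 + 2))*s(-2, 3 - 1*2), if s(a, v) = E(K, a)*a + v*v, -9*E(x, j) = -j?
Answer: 65/9 + 13*I*√6/9 ≈ 7.2222 + 3.5382*I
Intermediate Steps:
E(x, j) = j/9 (E(x, j) = -(-1)*j/9 = j/9)
s(a, v) = v² + a²/9 (s(a, v) = (a/9)*a + v*v = a²/9 + v² = v² + a²/9)
(5 + √(-8 + 2))*s(-2, 3 - 1*2) = (5 + √(-8 + 2))*((3 - 1*2)² + (⅑)*(-2)²) = (5 + √(-6))*((3 - 2)² + (⅑)*4) = (5 + I*√6)*(1² + 4/9) = (5 + I*√6)*(1 + 4/9) = (5 + I*√6)*(13/9) = 65/9 + 13*I*√6/9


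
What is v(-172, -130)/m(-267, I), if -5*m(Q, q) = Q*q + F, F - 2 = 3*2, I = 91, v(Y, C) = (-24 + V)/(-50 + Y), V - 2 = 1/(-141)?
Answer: 145/7105554 ≈ 2.0407e-5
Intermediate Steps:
V = 281/141 (V = 2 + 1/(-141) = 2 - 1/141 = 281/141 ≈ 1.9929)
v(Y, C) = -3103/(141*(-50 + Y)) (v(Y, C) = (-24 + 281/141)/(-50 + Y) = -3103/(141*(-50 + Y)))
F = 8 (F = 2 + 3*2 = 2 + 6 = 8)
m(Q, q) = -8/5 - Q*q/5 (m(Q, q) = -(Q*q + 8)/5 = -(8 + Q*q)/5 = -8/5 - Q*q/5)
v(-172, -130)/m(-267, I) = (-3103/(-7050 + 141*(-172)))/(-8/5 - 1/5*(-267)*91) = (-3103/(-7050 - 24252))/(-8/5 + 24297/5) = (-3103/(-31302))/(24289/5) = -3103*(-1/31302)*(5/24289) = (3103/31302)*(5/24289) = 145/7105554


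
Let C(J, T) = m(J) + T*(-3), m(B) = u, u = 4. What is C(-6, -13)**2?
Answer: 1849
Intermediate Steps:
m(B) = 4
C(J, T) = 4 - 3*T (C(J, T) = 4 + T*(-3) = 4 - 3*T)
C(-6, -13)**2 = (4 - 3*(-13))**2 = (4 + 39)**2 = 43**2 = 1849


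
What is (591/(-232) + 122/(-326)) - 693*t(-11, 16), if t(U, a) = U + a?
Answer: -131142925/37816 ≈ -3467.9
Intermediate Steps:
(591/(-232) + 122/(-326)) - 693*t(-11, 16) = (591/(-232) + 122/(-326)) - 693*(-11 + 16) = (591*(-1/232) + 122*(-1/326)) - 693*5 = (-591/232 - 61/163) - 3465 = -110485/37816 - 3465 = -131142925/37816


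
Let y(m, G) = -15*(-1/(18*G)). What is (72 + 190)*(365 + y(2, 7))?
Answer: 2008885/21 ≈ 95661.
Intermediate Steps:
y(m, G) = 5/(6*G) (y(m, G) = -(-5)/(6*G) = 5/(6*G))
(72 + 190)*(365 + y(2, 7)) = (72 + 190)*(365 + (⅚)/7) = 262*(365 + (⅚)*(⅐)) = 262*(365 + 5/42) = 262*(15335/42) = 2008885/21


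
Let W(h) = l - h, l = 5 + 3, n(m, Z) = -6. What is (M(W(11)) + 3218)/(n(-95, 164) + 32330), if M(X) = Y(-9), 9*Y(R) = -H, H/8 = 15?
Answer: 4807/48486 ≈ 0.099142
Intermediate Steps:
l = 8
H = 120 (H = 8*15 = 120)
W(h) = 8 - h
Y(R) = -40/3 (Y(R) = (-1*120)/9 = (⅑)*(-120) = -40/3)
M(X) = -40/3
(M(W(11)) + 3218)/(n(-95, 164) + 32330) = (-40/3 + 3218)/(-6 + 32330) = (9614/3)/32324 = (9614/3)*(1/32324) = 4807/48486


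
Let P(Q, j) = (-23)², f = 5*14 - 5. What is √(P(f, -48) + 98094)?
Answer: √98623 ≈ 314.04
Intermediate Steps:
f = 65 (f = 70 - 5 = 65)
P(Q, j) = 529
√(P(f, -48) + 98094) = √(529 + 98094) = √98623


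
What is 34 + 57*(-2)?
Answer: -80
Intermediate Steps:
34 + 57*(-2) = 34 - 114 = -80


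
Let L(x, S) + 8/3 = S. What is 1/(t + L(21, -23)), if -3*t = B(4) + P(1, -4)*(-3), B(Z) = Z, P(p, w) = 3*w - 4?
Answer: -1/43 ≈ -0.023256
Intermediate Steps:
P(p, w) = -4 + 3*w
L(x, S) = -8/3 + S
t = -52/3 (t = -(4 + (-4 + 3*(-4))*(-3))/3 = -(4 + (-4 - 12)*(-3))/3 = -(4 - 16*(-3))/3 = -(4 + 48)/3 = -⅓*52 = -52/3 ≈ -17.333)
1/(t + L(21, -23)) = 1/(-52/3 + (-8/3 - 23)) = 1/(-52/3 - 77/3) = 1/(-43) = -1/43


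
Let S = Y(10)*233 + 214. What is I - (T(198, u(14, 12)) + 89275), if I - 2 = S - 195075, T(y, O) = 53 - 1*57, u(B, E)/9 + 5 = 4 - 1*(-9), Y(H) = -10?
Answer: -286460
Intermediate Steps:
u(B, E) = 72 (u(B, E) = -45 + 9*(4 - 1*(-9)) = -45 + 9*(4 + 9) = -45 + 9*13 = -45 + 117 = 72)
T(y, O) = -4 (T(y, O) = 53 - 57 = -4)
S = -2116 (S = -10*233 + 214 = -2330 + 214 = -2116)
I = -197189 (I = 2 + (-2116 - 195075) = 2 - 197191 = -197189)
I - (T(198, u(14, 12)) + 89275) = -197189 - (-4 + 89275) = -197189 - 1*89271 = -197189 - 89271 = -286460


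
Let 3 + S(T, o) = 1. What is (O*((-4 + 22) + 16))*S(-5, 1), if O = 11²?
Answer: -8228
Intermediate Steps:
O = 121
S(T, o) = -2 (S(T, o) = -3 + 1 = -2)
(O*((-4 + 22) + 16))*S(-5, 1) = (121*((-4 + 22) + 16))*(-2) = (121*(18 + 16))*(-2) = (121*34)*(-2) = 4114*(-2) = -8228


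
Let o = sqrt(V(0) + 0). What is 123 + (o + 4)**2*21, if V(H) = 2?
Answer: 501 + 168*sqrt(2) ≈ 738.59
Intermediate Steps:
o = sqrt(2) (o = sqrt(2 + 0) = sqrt(2) ≈ 1.4142)
123 + (o + 4)**2*21 = 123 + (sqrt(2) + 4)**2*21 = 123 + (4 + sqrt(2))**2*21 = 123 + 21*(4 + sqrt(2))**2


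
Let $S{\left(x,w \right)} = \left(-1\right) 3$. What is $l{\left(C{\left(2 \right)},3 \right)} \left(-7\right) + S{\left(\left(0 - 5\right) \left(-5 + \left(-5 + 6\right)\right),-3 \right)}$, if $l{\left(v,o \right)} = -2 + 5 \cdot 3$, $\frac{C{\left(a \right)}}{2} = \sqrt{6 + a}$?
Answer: $-94$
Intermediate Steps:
$C{\left(a \right)} = 2 \sqrt{6 + a}$
$l{\left(v,o \right)} = 13$ ($l{\left(v,o \right)} = -2 + 15 = 13$)
$S{\left(x,w \right)} = -3$
$l{\left(C{\left(2 \right)},3 \right)} \left(-7\right) + S{\left(\left(0 - 5\right) \left(-5 + \left(-5 + 6\right)\right),-3 \right)} = 13 \left(-7\right) - 3 = -91 - 3 = -94$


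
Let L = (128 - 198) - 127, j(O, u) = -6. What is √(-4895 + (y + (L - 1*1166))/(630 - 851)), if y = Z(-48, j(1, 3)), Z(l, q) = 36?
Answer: 6*I*√6632873/221 ≈ 69.921*I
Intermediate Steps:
y = 36
L = -197 (L = -70 - 127 = -197)
√(-4895 + (y + (L - 1*1166))/(630 - 851)) = √(-4895 + (36 + (-197 - 1*1166))/(630 - 851)) = √(-4895 + (36 + (-197 - 1166))/(-221)) = √(-4895 + (36 - 1363)*(-1/221)) = √(-4895 - 1327*(-1/221)) = √(-4895 + 1327/221) = √(-1080468/221) = 6*I*√6632873/221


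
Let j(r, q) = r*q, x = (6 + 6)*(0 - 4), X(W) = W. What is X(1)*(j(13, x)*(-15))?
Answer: 9360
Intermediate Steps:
x = -48 (x = 12*(-4) = -48)
j(r, q) = q*r
X(1)*(j(13, x)*(-15)) = 1*(-48*13*(-15)) = 1*(-624*(-15)) = 1*9360 = 9360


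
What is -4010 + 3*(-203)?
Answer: -4619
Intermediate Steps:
-4010 + 3*(-203) = -4010 - 609 = -4619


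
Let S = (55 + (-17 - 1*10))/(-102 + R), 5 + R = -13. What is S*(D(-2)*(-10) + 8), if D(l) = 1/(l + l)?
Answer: -49/20 ≈ -2.4500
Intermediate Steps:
R = -18 (R = -5 - 13 = -18)
D(l) = 1/(2*l)
S = -7/30 (S = (55 + (-17 - 1*10))/(-102 - 18) = (55 + (-17 - 10))/(-120) = (55 - 27)*(-1/120) = 28*(-1/120) = -7/30 ≈ -0.23333)
S*(D(-2)*(-10) + 8) = -7*(((½)/(-2))*(-10) + 8)/30 = -7*(((½)*(-½))*(-10) + 8)/30 = -7*(-¼*(-10) + 8)/30 = -7*(5/2 + 8)/30 = -7/30*21/2 = -49/20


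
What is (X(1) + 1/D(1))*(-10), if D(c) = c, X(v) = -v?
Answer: 0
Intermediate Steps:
(X(1) + 1/D(1))*(-10) = (-1*1 + 1/1)*(-10) = (-1 + 1)*(-10) = 0*(-10) = 0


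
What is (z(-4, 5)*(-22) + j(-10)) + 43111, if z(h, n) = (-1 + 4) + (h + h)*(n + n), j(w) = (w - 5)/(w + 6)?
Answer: 179235/4 ≈ 44809.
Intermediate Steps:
j(w) = (-5 + w)/(6 + w)
z(h, n) = 3 + 4*h*n (z(h, n) = 3 + (2*h)*(2*n) = 3 + 4*h*n)
(z(-4, 5)*(-22) + j(-10)) + 43111 = ((3 + 4*(-4)*5)*(-22) + (-5 - 10)/(6 - 10)) + 43111 = ((3 - 80)*(-22) - 15/(-4)) + 43111 = (-77*(-22) - ¼*(-15)) + 43111 = (1694 + 15/4) + 43111 = 6791/4 + 43111 = 179235/4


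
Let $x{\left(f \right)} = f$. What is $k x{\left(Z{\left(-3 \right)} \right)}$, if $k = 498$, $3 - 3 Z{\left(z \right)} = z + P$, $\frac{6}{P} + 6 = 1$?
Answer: $\frac{5976}{5} \approx 1195.2$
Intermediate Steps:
$P = - \frac{6}{5}$ ($P = \frac{6}{-6 + 1} = \frac{6}{-5} = 6 \left(- \frac{1}{5}\right) = - \frac{6}{5} \approx -1.2$)
$Z{\left(z \right)} = \frac{7}{5} - \frac{z}{3}$ ($Z{\left(z \right)} = 1 - \frac{z - \frac{6}{5}}{3} = 1 - \frac{- \frac{6}{5} + z}{3} = 1 - \left(- \frac{2}{5} + \frac{z}{3}\right) = \frac{7}{5} - \frac{z}{3}$)
$k x{\left(Z{\left(-3 \right)} \right)} = 498 \left(\frac{7}{5} - -1\right) = 498 \left(\frac{7}{5} + 1\right) = 498 \cdot \frac{12}{5} = \frac{5976}{5}$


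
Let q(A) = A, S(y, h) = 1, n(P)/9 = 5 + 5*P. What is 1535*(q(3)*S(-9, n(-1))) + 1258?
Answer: 5863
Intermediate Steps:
n(P) = 45 + 45*P (n(P) = 9*(5 + 5*P) = 45 + 45*P)
1535*(q(3)*S(-9, n(-1))) + 1258 = 1535*(3*1) + 1258 = 1535*3 + 1258 = 4605 + 1258 = 5863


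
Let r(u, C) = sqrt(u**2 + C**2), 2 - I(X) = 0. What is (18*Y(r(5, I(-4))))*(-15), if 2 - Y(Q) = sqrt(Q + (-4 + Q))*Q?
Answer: -540 + 270*sqrt(-116 + 58*sqrt(29)) ≈ 3243.3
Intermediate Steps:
I(X) = 2 (I(X) = 2 - 1*0 = 2 + 0 = 2)
r(u, C) = sqrt(C**2 + u**2)
Y(Q) = 2 - Q*sqrt(-4 + 2*Q) (Y(Q) = 2 - sqrt(Q + (-4 + Q))*Q = 2 - sqrt(-4 + 2*Q)*Q = 2 - Q*sqrt(-4 + 2*Q))
(18*Y(r(5, I(-4))))*(-15) = (18*(2 - sqrt(2**2 + 5**2)*sqrt(-4 + 2*sqrt(2**2 + 5**2))))*(-15) = (18*(2 - sqrt(4 + 25)*sqrt(-4 + 2*sqrt(4 + 25))))*(-15) = (18*(2 - sqrt(29)*sqrt(-4 + 2*sqrt(29))))*(-15) = (36 - 18*sqrt(29)*sqrt(-4 + 2*sqrt(29)))*(-15) = -540 + 270*sqrt(29)*sqrt(-4 + 2*sqrt(29))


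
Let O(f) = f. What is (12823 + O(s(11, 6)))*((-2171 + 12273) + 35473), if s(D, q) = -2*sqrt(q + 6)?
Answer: 584408225 - 182300*sqrt(3) ≈ 5.8409e+8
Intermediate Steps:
s(D, q) = -2*sqrt(6 + q)
(12823 + O(s(11, 6)))*((-2171 + 12273) + 35473) = (12823 - 2*sqrt(6 + 6))*((-2171 + 12273) + 35473) = (12823 - 4*sqrt(3))*(10102 + 35473) = (12823 - 4*sqrt(3))*45575 = 584408225 - 182300*sqrt(3)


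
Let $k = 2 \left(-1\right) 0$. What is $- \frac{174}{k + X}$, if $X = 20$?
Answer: $- \frac{87}{10} \approx -8.7$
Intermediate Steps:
$k = 0$ ($k = \left(-2\right) 0 = 0$)
$- \frac{174}{k + X} = - \frac{174}{0 + 20} = - \frac{174}{20} = \left(-174\right) \frac{1}{20} = - \frac{87}{10}$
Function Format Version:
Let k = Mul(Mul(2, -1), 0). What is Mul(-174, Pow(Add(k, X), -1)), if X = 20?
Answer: Rational(-87, 10) ≈ -8.7000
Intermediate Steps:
k = 0 (k = Mul(-2, 0) = 0)
Mul(-174, Pow(Add(k, X), -1)) = Mul(-174, Pow(Add(0, 20), -1)) = Mul(-174, Pow(20, -1)) = Mul(-174, Rational(1, 20)) = Rational(-87, 10)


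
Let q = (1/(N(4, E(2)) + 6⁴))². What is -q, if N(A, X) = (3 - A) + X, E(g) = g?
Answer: -1/1682209 ≈ -5.9446e-7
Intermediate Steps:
N(A, X) = 3 + X - A
q = 1/1682209 (q = (1/((3 + 2 - 1*4) + 6⁴))² = (1/((3 + 2 - 4) + 1296))² = (1/(1 + 1296))² = (1/1297)² = 1/1682209 ≈ 5.9446e-7)
-q = -1*1/1682209 = -1/1682209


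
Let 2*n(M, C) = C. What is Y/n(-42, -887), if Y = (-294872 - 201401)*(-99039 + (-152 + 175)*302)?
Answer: -91406538778/887 ≈ -1.0305e+8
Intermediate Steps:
n(M, C) = C/2
Y = 45703269389 (Y = -496273*(-99039 + 23*302) = -496273*(-99039 + 6946) = -496273*(-92093) = 45703269389)
Y/n(-42, -887) = 45703269389/(((1/2)*(-887))) = 45703269389/(-887/2) = 45703269389*(-2/887) = -91406538778/887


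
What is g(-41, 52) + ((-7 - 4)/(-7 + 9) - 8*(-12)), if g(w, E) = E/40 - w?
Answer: 664/5 ≈ 132.80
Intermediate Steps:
g(w, E) = -w + E/40 (g(w, E) = E*(1/40) - w = E/40 - w = -w + E/40)
g(-41, 52) + ((-7 - 4)/(-7 + 9) - 8*(-12)) = (-1*(-41) + (1/40)*52) + ((-7 - 4)/(-7 + 9) - 8*(-12)) = (41 + 13/10) + (-11/2 + 96) = 423/10 + (-11*1/2 + 96) = 423/10 + (-11/2 + 96) = 423/10 + 181/2 = 664/5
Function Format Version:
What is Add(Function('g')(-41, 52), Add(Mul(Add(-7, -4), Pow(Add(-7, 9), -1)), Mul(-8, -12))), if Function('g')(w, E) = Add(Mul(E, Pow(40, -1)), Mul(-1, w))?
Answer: Rational(664, 5) ≈ 132.80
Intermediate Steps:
Function('g')(w, E) = Add(Mul(-1, w), Mul(Rational(1, 40), E)) (Function('g')(w, E) = Add(Mul(E, Rational(1, 40)), Mul(-1, w)) = Add(Mul(Rational(1, 40), E), Mul(-1, w)) = Add(Mul(-1, w), Mul(Rational(1, 40), E)))
Add(Function('g')(-41, 52), Add(Mul(Add(-7, -4), Pow(Add(-7, 9), -1)), Mul(-8, -12))) = Add(Add(Mul(-1, -41), Mul(Rational(1, 40), 52)), Add(Mul(Add(-7, -4), Pow(Add(-7, 9), -1)), Mul(-8, -12))) = Add(Add(41, Rational(13, 10)), Add(Mul(-11, Pow(2, -1)), 96)) = Add(Rational(423, 10), Add(Mul(-11, Rational(1, 2)), 96)) = Add(Rational(423, 10), Add(Rational(-11, 2), 96)) = Add(Rational(423, 10), Rational(181, 2)) = Rational(664, 5)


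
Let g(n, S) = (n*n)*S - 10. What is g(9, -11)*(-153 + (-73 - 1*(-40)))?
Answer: 167586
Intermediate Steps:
g(n, S) = -10 + S*n**2 (g(n, S) = n**2*S - 10 = S*n**2 - 10 = -10 + S*n**2)
g(9, -11)*(-153 + (-73 - 1*(-40))) = (-10 - 11*9**2)*(-153 + (-73 - 1*(-40))) = (-10 - 11*81)*(-153 + (-73 + 40)) = (-10 - 891)*(-153 - 33) = -901*(-186) = 167586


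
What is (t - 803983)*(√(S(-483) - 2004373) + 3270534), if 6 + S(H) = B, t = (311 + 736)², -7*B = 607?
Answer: 955735068684 + 584452*I*√24554705/7 ≈ 9.5574e+11 + 4.1373e+8*I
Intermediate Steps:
B = -607/7 (B = -⅐*607 = -607/7 ≈ -86.714)
t = 1096209 (t = 1047² = 1096209)
S(H) = -649/7 (S(H) = -6 - 607/7 = -649/7)
(t - 803983)*(√(S(-483) - 2004373) + 3270534) = (1096209 - 803983)*(√(-649/7 - 2004373) + 3270534) = 292226*(√(-14031260/7) + 3270534) = 292226*(2*I*√24554705/7 + 3270534) = 292226*(3270534 + 2*I*√24554705/7) = 955735068684 + 584452*I*√24554705/7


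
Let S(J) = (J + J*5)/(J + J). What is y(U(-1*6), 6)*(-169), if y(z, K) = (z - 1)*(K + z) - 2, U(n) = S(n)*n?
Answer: -38194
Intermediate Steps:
S(J) = 3 (S(J) = (J + 5*J)/((2*J)) = (6*J)*(1/(2*J)) = 3)
U(n) = 3*n
y(z, K) = -2 + (-1 + z)*(K + z) (y(z, K) = (-1 + z)*(K + z) - 2 = -2 + (-1 + z)*(K + z))
y(U(-1*6), 6)*(-169) = (-2 + (3*(-1*6))**2 - 1*6 - 3*(-1*6) + 6*(3*(-1*6)))*(-169) = (-2 + (3*(-6))**2 - 6 - 3*(-6) + 6*(3*(-6)))*(-169) = (-2 + (-18)**2 - 6 - 1*(-18) + 6*(-18))*(-169) = (-2 + 324 - 6 + 18 - 108)*(-169) = 226*(-169) = -38194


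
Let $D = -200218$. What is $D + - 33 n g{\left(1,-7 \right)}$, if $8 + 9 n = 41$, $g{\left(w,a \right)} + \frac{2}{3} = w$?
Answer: $- \frac{600775}{3} \approx -2.0026 \cdot 10^{5}$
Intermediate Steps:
$g{\left(w,a \right)} = - \frac{2}{3} + w$
$n = \frac{11}{3}$ ($n = - \frac{8}{9} + \frac{1}{9} \cdot 41 = - \frac{8}{9} + \frac{41}{9} = \frac{11}{3} \approx 3.6667$)
$D + - 33 n g{\left(1,-7 \right)} = -200218 + \left(-33\right) \frac{11}{3} \left(- \frac{2}{3} + 1\right) = -200218 - \frac{121}{3} = - \frac{600775}{3}$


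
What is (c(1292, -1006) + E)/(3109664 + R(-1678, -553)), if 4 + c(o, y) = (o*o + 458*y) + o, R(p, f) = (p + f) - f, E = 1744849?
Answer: 2954653/3107986 ≈ 0.95066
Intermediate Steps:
R(p, f) = p (R(p, f) = (f + p) - f = p)
c(o, y) = -4 + o + o² + 458*y (c(o, y) = -4 + ((o*o + 458*y) + o) = -4 + ((o² + 458*y) + o) = -4 + (o + o² + 458*y) = -4 + o + o² + 458*y)
(c(1292, -1006) + E)/(3109664 + R(-1678, -553)) = ((-4 + 1292 + 1292² + 458*(-1006)) + 1744849)/(3109664 - 1678) = ((-4 + 1292 + 1669264 - 460748) + 1744849)/3107986 = (1209804 + 1744849)*(1/3107986) = 2954653*(1/3107986) = 2954653/3107986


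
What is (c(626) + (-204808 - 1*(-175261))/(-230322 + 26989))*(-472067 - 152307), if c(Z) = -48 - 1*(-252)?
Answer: -25917439441146/203333 ≈ -1.2746e+8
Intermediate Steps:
c(Z) = 204 (c(Z) = -48 + 252 = 204)
(c(626) + (-204808 - 1*(-175261))/(-230322 + 26989))*(-472067 - 152307) = (204 + (-204808 - 1*(-175261))/(-230322 + 26989))*(-472067 - 152307) = (204 + (-204808 + 175261)/(-203333))*(-624374) = (204 - 29547*(-1/203333))*(-624374) = (204 + 29547/203333)*(-624374) = (41509479/203333)*(-624374) = -25917439441146/203333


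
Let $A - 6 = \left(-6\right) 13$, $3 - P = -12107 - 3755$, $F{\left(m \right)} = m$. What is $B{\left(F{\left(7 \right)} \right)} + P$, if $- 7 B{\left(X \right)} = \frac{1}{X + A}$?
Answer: $\frac{7218576}{455} \approx 15865.0$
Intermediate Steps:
$P = 15865$ ($P = 3 - \left(-12107 - 3755\right) = 3 - -15862 = 3 + 15862 = 15865$)
$A = -72$ ($A = 6 - 78 = -72$)
$B{\left(X \right)} = - \frac{1}{7 \left(-72 + X\right)}$ ($B{\left(X \right)} = - \frac{1}{7 \left(X - 72\right)} = - \frac{1}{7 \left(-72 + X\right)}$)
$B{\left(F{\left(7 \right)} \right)} + P = - \frac{1}{-504 + 7 \cdot 7} + 15865 = - \frac{1}{-504 + 49} + 15865 = - \frac{1}{-455} + 15865 = \left(-1\right) \left(- \frac{1}{455}\right) + 15865 = \frac{1}{455} + 15865 = \frac{7218576}{455}$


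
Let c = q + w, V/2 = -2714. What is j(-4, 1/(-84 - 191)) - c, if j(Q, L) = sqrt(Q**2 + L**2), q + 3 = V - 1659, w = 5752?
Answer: 1338 + sqrt(1210001)/275 ≈ 1342.0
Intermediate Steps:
V = -5428 (V = 2*(-2714) = -5428)
q = -7090 (q = -3 + (-5428 - 1659) = -3 - 7087 = -7090)
j(Q, L) = sqrt(L**2 + Q**2)
c = -1338 (c = -7090 + 5752 = -1338)
j(-4, 1/(-84 - 191)) - c = sqrt((1/(-84 - 191))**2 + (-4)**2) - 1*(-1338) = sqrt((1/(-275))**2 + 16) + 1338 = sqrt((-1/275)**2 + 16) + 1338 = sqrt(1/75625 + 16) + 1338 = sqrt(1210001/75625) + 1338 = sqrt(1210001)/275 + 1338 = 1338 + sqrt(1210001)/275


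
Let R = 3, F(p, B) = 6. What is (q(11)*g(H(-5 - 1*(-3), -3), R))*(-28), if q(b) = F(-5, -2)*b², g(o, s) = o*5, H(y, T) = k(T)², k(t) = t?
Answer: -914760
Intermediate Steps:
H(y, T) = T²
g(o, s) = 5*o
q(b) = 6*b²
(q(11)*g(H(-5 - 1*(-3), -3), R))*(-28) = ((6*11²)*(5*(-3)²))*(-28) = ((6*121)*(5*9))*(-28) = (726*45)*(-28) = 32670*(-28) = -914760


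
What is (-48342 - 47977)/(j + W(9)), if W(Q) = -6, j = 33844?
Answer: -96319/33838 ≈ -2.8465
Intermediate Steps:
(-48342 - 47977)/(j + W(9)) = (-48342 - 47977)/(33844 - 6) = -96319/33838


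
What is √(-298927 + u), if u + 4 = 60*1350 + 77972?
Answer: 3*I*√15551 ≈ 374.11*I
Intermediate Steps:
u = 158968 (u = -4 + (60*1350 + 77972) = -4 + (81000 + 77972) = -4 + 158972 = 158968)
√(-298927 + u) = √(-298927 + 158968) = √(-139959) = 3*I*√15551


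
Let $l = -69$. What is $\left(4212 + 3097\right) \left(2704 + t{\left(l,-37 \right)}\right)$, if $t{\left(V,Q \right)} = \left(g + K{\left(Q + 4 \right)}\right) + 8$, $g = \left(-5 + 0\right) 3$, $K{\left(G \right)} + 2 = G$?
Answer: $19456558$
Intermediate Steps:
$K{\left(G \right)} = -2 + G$
$g = -15$ ($g = \left(-5\right) 3 = -15$)
$t{\left(V,Q \right)} = -5 + Q$ ($t{\left(V,Q \right)} = \left(-15 + \left(-2 + \left(Q + 4\right)\right)\right) + 8 = \left(-15 + \left(-2 + \left(4 + Q\right)\right)\right) + 8 = \left(-15 + \left(2 + Q\right)\right) + 8 = \left(-13 + Q\right) + 8 = -5 + Q$)
$\left(4212 + 3097\right) \left(2704 + t{\left(l,-37 \right)}\right) = \left(4212 + 3097\right) \left(2704 - 42\right) = 7309 \left(2704 - 42\right) = 7309 \cdot 2662 = 19456558$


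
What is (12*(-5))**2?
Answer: 3600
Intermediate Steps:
(12*(-5))**2 = (-60)**2 = 3600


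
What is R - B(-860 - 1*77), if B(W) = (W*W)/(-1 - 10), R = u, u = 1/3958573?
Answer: 3475504378248/43544303 ≈ 79815.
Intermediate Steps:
u = 1/3958573 ≈ 2.5262e-7
R = 1/3958573 ≈ 2.5262e-7
B(W) = -W²/11 (B(W) = W²/(-11) = W²*(-1/11) = -W²/11)
R - B(-860 - 1*77) = 1/3958573 - (-1)*(-860 - 1*77)²/11 = 1/3958573 - (-1)*(-860 - 77)²/11 = 1/3958573 - (-1)*(-937)²/11 = 1/3958573 - (-1)*877969/11 = 1/3958573 - 1*(-877969/11) = 1/3958573 + 877969/11 = 3475504378248/43544303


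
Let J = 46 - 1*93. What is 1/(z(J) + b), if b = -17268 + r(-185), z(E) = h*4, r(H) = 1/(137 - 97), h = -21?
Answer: -40/694079 ≈ -5.7630e-5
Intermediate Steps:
J = -47 (J = 46 - 93 = -47)
r(H) = 1/40
z(E) = -84 (z(E) = -21*4 = -84)
b = -690719/40 (b = -17268 + 1/40 = -690719/40 ≈ -17268.)
1/(z(J) + b) = 1/(-84 - 690719/40) = 1/(-694079/40) = -40/694079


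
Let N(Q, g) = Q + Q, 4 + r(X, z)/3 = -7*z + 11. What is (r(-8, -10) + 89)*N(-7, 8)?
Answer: -4480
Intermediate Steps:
r(X, z) = 21 - 21*z (r(X, z) = -12 + 3*(-7*z + 11) = -12 + 3*(11 - 7*z) = -12 + (33 - 21*z) = 21 - 21*z)
N(Q, g) = 2*Q
(r(-8, -10) + 89)*N(-7, 8) = ((21 - 21*(-10)) + 89)*(2*(-7)) = ((21 + 210) + 89)*(-14) = (231 + 89)*(-14) = 320*(-14) = -4480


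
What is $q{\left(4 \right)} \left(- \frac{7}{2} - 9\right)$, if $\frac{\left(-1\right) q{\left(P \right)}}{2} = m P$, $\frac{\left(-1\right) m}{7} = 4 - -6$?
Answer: $-7000$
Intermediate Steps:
$m = -70$ ($m = - 7 \left(4 - -6\right) = - 7 \left(4 + 6\right) = \left(-7\right) 10 = -70$)
$q{\left(P \right)} = 140 P$ ($q{\left(P \right)} = - 2 \left(- 70 P\right) = 140 P$)
$q{\left(4 \right)} \left(- \frac{7}{2} - 9\right) = 140 \cdot 4 \left(- \frac{7}{2} - 9\right) = 560 \left(\left(-7\right) \frac{1}{2} - 9\right) = 560 \left(- \frac{7}{2} - 9\right) = 560 \left(- \frac{25}{2}\right) = -7000$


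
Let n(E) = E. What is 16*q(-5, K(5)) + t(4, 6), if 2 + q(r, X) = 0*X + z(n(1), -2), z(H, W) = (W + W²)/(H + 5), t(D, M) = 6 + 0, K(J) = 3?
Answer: -62/3 ≈ -20.667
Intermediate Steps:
t(D, M) = 6
z(H, W) = (W + W²)/(5 + H)
q(r, X) = -5/3 (q(r, X) = -2 + (0*X - 2*(1 - 2)/(5 + 1)) = -2 + (0 - 2*(-1)/6) = -2 + (0 - 2*⅙*(-1)) = -2 + (0 + ⅓) = -2 + ⅓ = -5/3)
16*q(-5, K(5)) + t(4, 6) = 16*(-5/3) + 6 = -80/3 + 6 = -62/3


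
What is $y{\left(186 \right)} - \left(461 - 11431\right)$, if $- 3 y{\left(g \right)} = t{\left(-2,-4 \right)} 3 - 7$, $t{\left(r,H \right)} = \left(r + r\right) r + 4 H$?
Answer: $\frac{32941}{3} \approx 10980.0$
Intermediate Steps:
$t{\left(r,H \right)} = 2 r^{2} + 4 H$ ($t{\left(r,H \right)} = 2 r r + 4 H = 2 r^{2} + 4 H$)
$y{\left(g \right)} = \frac{31}{3}$ ($y{\left(g \right)} = - \frac{\left(2 \left(-2\right)^{2} + 4 \left(-4\right)\right) 3 - 7}{3} = - \frac{\left(2 \cdot 4 - 16\right) 3 - 7}{3} = - \frac{\left(8 - 16\right) 3 - 7}{3} = - \frac{\left(-8\right) 3 - 7}{3} = - \frac{-24 - 7}{3} = \left(- \frac{1}{3}\right) \left(-31\right) = \frac{31}{3}$)
$y{\left(186 \right)} - \left(461 - 11431\right) = \frac{31}{3} - \left(461 - 11431\right) = \frac{31}{3} - -10970 = \frac{31}{3} + 10970 = \frac{32941}{3}$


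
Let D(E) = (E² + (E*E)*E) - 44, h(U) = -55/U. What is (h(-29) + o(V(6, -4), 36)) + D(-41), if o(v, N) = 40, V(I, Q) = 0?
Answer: -1950021/29 ≈ -67242.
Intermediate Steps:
D(E) = -44 + E² + E³ (D(E) = (E² + E²*E) - 44 = (E² + E³) - 44 = -44 + E² + E³)
(h(-29) + o(V(6, -4), 36)) + D(-41) = (-55/(-29) + 40) + (-44 + (-41)² + (-41)³) = (-55*(-1/29) + 40) + (-44 + 1681 - 68921) = (55/29 + 40) - 67284 = 1215/29 - 67284 = -1950021/29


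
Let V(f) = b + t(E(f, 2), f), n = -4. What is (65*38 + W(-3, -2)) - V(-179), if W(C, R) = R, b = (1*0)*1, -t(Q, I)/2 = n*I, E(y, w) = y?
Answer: 3900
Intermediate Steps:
t(Q, I) = 8*I (t(Q, I) = -(-8)*I = 8*I)
b = 0 (b = 0*1 = 0)
V(f) = 8*f (V(f) = 0 + 8*f = 8*f)
(65*38 + W(-3, -2)) - V(-179) = (65*38 - 2) - 8*(-179) = (2470 - 2) - 1*(-1432) = 2468 + 1432 = 3900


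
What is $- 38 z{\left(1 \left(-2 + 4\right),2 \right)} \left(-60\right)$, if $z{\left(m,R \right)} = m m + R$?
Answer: $13680$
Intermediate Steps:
$z{\left(m,R \right)} = R + m^{2}$ ($z{\left(m,R \right)} = m^{2} + R = R + m^{2}$)
$- 38 z{\left(1 \left(-2 + 4\right),2 \right)} \left(-60\right) = - 38 \left(2 + \left(1 \left(-2 + 4\right)\right)^{2}\right) \left(-60\right) = - 38 \left(2 + \left(1 \cdot 2\right)^{2}\right) \left(-60\right) = - 38 \left(2 + 2^{2}\right) \left(-60\right) = - 38 \left(2 + 4\right) \left(-60\right) = \left(-38\right) 6 \left(-60\right) = \left(-228\right) \left(-60\right) = 13680$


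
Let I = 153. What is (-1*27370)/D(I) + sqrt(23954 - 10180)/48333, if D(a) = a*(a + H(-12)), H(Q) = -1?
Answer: -805/684 + sqrt(13774)/48333 ≈ -1.1745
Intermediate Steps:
D(a) = a*(-1 + a) (D(a) = a*(a - 1) = a*(-1 + a))
(-1*27370)/D(I) + sqrt(23954 - 10180)/48333 = (-1*27370)/((153*(-1 + 153))) + sqrt(23954 - 10180)/48333 = -27370/(153*152) + sqrt(13774)*(1/48333) = -27370/23256 + sqrt(13774)/48333 = -27370*1/23256 + sqrt(13774)/48333 = -805/684 + sqrt(13774)/48333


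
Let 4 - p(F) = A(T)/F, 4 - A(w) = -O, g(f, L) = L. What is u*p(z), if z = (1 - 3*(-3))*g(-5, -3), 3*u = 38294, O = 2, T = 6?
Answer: 268058/5 ≈ 53612.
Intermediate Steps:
u = 38294/3 (u = (⅓)*38294 = 38294/3 ≈ 12765.)
A(w) = 6 (A(w) = 4 - (-1)*2 = 4 - 1*(-2) = 4 + 2 = 6)
z = -30 (z = (1 - 3*(-3))*(-3) = (1 + 9)*(-3) = 10*(-3) = -30)
p(F) = 4 - 6/F
u*p(z) = 38294*(4 - 6/(-30))/3 = 38294*(4 - 6*(-1/30))/3 = 38294*(4 + ⅕)/3 = (38294/3)*(21/5) = 268058/5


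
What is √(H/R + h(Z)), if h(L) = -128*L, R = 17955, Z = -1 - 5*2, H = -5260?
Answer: 2*√504243831/1197 ≈ 37.519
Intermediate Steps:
Z = -11 (Z = -1 - 10 = -11)
√(H/R + h(Z)) = √(-5260/17955 - 128*(-11)) = √(-5260*1/17955 + 1408) = √(-1052/3591 + 1408) = √(5055076/3591) = 2*√504243831/1197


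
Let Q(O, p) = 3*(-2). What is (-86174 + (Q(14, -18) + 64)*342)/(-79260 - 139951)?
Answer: 66338/219211 ≈ 0.30262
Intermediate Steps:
Q(O, p) = -6
(-86174 + (Q(14, -18) + 64)*342)/(-79260 - 139951) = (-86174 + (-6 + 64)*342)/(-79260 - 139951) = (-86174 + 58*342)/(-219211) = (-86174 + 19836)*(-1/219211) = -66338*(-1/219211) = 66338/219211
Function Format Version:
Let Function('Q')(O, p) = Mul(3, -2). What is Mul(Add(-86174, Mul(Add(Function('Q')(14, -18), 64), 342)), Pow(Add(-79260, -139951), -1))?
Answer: Rational(66338, 219211) ≈ 0.30262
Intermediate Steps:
Function('Q')(O, p) = -6
Mul(Add(-86174, Mul(Add(Function('Q')(14, -18), 64), 342)), Pow(Add(-79260, -139951), -1)) = Mul(Add(-86174, Mul(Add(-6, 64), 342)), Pow(Add(-79260, -139951), -1)) = Mul(Add(-86174, Mul(58, 342)), Pow(-219211, -1)) = Mul(Add(-86174, 19836), Rational(-1, 219211)) = Mul(-66338, Rational(-1, 219211)) = Rational(66338, 219211)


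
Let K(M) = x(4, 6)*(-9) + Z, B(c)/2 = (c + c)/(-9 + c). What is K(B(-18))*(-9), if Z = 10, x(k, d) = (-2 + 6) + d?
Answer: 720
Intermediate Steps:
x(k, d) = 4 + d
B(c) = 4*c/(-9 + c) (B(c) = 2*((c + c)/(-9 + c)) = 2*((2*c)/(-9 + c)) = 2*(2*c/(-9 + c)) = 4*c/(-9 + c))
K(M) = -80 (K(M) = (4 + 6)*(-9) + 10 = 10*(-9) + 10 = -90 + 10 = -80)
K(B(-18))*(-9) = -80*(-9) = 720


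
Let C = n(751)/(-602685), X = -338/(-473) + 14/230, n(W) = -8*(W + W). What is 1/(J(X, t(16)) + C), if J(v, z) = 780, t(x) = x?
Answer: 602685/470106316 ≈ 0.0012820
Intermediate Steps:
n(W) = -16*W
X = 42181/54395 (X = -338*(-1/473) + 14*(1/230) = 338/473 + 7/115 = 42181/54395 ≈ 0.77546)
C = 12016/602685 (C = -16*751/(-602685) = -12016*(-1/602685) = 12016/602685 ≈ 0.019937)
1/(J(X, t(16)) + C) = 1/(780 + 12016/602685) = 1/(470106316/602685) = 602685/470106316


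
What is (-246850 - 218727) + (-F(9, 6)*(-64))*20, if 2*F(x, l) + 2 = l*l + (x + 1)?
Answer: -437417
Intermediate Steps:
F(x, l) = -1/2 + x/2 + l**2/2 (F(x, l) = -1 + (l*l + (x + 1))/2 = -1 + (l**2 + (1 + x))/2 = -1 + (1 + x + l**2)/2 = -1 + (1/2 + x/2 + l**2/2) = -1/2 + x/2 + l**2/2)
(-246850 - 218727) + (-F(9, 6)*(-64))*20 = (-246850 - 218727) + (-(-1/2 + (1/2)*9 + (1/2)*6**2)*(-64))*20 = -465577 + (-(-1/2 + 9/2 + (1/2)*36)*(-64))*20 = -465577 + (-(-1/2 + 9/2 + 18)*(-64))*20 = -465577 + (-1*22*(-64))*20 = -465577 - 22*(-64)*20 = -465577 + 1408*20 = -465577 + 28160 = -437417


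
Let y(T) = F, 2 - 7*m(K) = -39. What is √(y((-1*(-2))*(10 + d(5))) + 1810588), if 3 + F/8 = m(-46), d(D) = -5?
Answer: 2*√22179983/7 ≈ 1345.6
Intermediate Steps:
m(K) = 41/7 (m(K) = 2/7 - ⅐*(-39) = 2/7 + 39/7 = 41/7)
F = 160/7 (F = -24 + 8*(41/7) = -24 + 328/7 = 160/7 ≈ 22.857)
y(T) = 160/7
√(y((-1*(-2))*(10 + d(5))) + 1810588) = √(160/7 + 1810588) = √(12674276/7) = 2*√22179983/7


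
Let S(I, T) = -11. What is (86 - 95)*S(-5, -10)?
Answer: 99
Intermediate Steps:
(86 - 95)*S(-5, -10) = (86 - 95)*(-11) = -9*(-11) = 99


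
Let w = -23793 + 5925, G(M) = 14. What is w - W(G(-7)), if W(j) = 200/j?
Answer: -125176/7 ≈ -17882.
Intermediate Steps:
w = -17868
w - W(G(-7)) = -17868 - 200/14 = -17868 - 1*100/7 = -17868 - 100/7 = -125176/7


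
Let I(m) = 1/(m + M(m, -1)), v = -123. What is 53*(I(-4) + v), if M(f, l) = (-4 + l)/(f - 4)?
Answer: -176437/27 ≈ -6534.7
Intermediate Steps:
M(f, l) = (-4 + l)/(-4 + f)
I(m) = 1/(m - 5/(-4 + m)) (I(m) = 1/(m + (-4 - 1)/(-4 + m)) = 1/(m - 5/(-4 + m)))
53*(I(-4) + v) = 53*((-4 - 4)/(-5 - 4*(-4 - 4)) - 123) = 53*(-8/(-5 - 4*(-8)) - 123) = 53*(-8/(-5 + 32) - 123) = 53*(-8/27 - 123) = 53*(-3329/27) = -176437/27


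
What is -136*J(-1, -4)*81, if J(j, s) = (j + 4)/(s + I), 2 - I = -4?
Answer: -16524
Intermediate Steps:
I = 6 (I = 2 - 1*(-4) = 2 + 4 = 6)
J(j, s) = (4 + j)/(6 + s) (J(j, s) = (j + 4)/(s + 6) = (4 + j)/(6 + s))
-136*J(-1, -4)*81 = -136*(4 - 1)/(6 - 4)*81 = -136*3/2*81 = -136*(½)*3*81 = -204*81 = -136*243/2 = -16524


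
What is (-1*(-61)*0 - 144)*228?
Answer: -32832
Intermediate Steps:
(-1*(-61)*0 - 144)*228 = (61*0 - 144)*228 = (0 - 144)*228 = -144*228 = -32832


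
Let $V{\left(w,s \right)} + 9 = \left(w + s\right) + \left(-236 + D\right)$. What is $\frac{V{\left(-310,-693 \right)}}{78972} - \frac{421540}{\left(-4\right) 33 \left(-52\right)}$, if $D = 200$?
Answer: $- \frac{693688549}{11292996} \approx -61.426$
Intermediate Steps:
$V{\left(w,s \right)} = -45 + s + w$ ($V{\left(w,s \right)} = -9 + \left(\left(w + s\right) + \left(-236 + 200\right)\right) = -9 - \left(36 - s - w\right) = -9 + \left(-36 + s + w\right) = -45 + s + w$)
$\frac{V{\left(-310,-693 \right)}}{78972} - \frac{421540}{\left(-4\right) 33 \left(-52\right)} = \frac{-45 - 693 - 310}{78972} - \frac{421540}{\left(-4\right) 33 \left(-52\right)} = \left(-1048\right) \frac{1}{78972} - \frac{421540}{\left(-132\right) \left(-52\right)} = - \frac{262}{19743} - \frac{421540}{6864} = - \frac{262}{19743} - \frac{105385}{1716} = - \frac{693688549}{11292996}$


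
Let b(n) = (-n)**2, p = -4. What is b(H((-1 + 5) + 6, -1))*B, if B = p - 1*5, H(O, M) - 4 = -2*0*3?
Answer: -144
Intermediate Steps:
H(O, M) = 4 (H(O, M) = 4 - 2*0*3 = 4 + 0*3 = 4 + 0 = 4)
B = -9 (B = -4 - 1*5 = -4 - 5 = -9)
b(n) = n**2
b(H((-1 + 5) + 6, -1))*B = 4**2*(-9) = 16*(-9) = -144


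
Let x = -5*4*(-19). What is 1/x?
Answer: 1/380 ≈ 0.0026316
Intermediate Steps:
x = 380 (x = -20*(-19) = 380)
1/x = 1/380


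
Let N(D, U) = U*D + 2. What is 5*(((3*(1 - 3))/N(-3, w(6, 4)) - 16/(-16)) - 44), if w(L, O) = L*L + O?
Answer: -12670/59 ≈ -214.75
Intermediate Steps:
w(L, O) = O + L**2 (w(L, O) = L**2 + O = O + L**2)
N(D, U) = 2 + D*U (N(D, U) = D*U + 2 = 2 + D*U)
5*(((3*(1 - 3))/N(-3, w(6, 4)) - 16/(-16)) - 44) = 5*(((3*(1 - 3))/(2 - 3*(4 + 6**2)) - 16/(-16)) - 44) = 5*(((3*(-2))/(2 - 3*(4 + 36)) - 16*(-1/16)) - 44) = 5*((-6/(2 - 3*40) + 1) - 44) = 5*((-6/(2 - 120) + 1) - 44) = 5*((-6/(-118) + 1) - 44) = 5*((-6*(-1/118) + 1) - 44) = 5*((3/59 + 1) - 44) = 5*(62/59 - 44) = 5*(-2534/59) = -12670/59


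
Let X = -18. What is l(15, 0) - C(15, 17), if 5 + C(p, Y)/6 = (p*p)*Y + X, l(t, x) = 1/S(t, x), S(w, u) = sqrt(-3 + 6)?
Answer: -22812 + sqrt(3)/3 ≈ -22811.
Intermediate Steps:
S(w, u) = sqrt(3)
l(t, x) = sqrt(3)/3 (l(t, x) = 1/(sqrt(3)) = sqrt(3)/3)
C(p, Y) = -138 + 6*Y*p**2 (C(p, Y) = -30 + 6*((p*p)*Y - 18) = -30 + 6*(p**2*Y - 18) = -30 + 6*(Y*p**2 - 18) = -30 + 6*(-18 + Y*p**2) = -30 + (-108 + 6*Y*p**2) = -138 + 6*Y*p**2)
l(15, 0) - C(15, 17) = sqrt(3)/3 - (-138 + 6*17*15**2) = sqrt(3)/3 - (-138 + 6*17*225) = sqrt(3)/3 - (-138 + 22950) = sqrt(3)/3 - 1*22812 = sqrt(3)/3 - 22812 = -22812 + sqrt(3)/3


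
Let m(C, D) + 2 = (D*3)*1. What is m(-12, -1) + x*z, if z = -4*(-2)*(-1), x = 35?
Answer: -285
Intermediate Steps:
m(C, D) = -2 + 3*D (m(C, D) = -2 + (D*3)*1 = -2 + (3*D)*1 = -2 + 3*D)
z = -8 (z = 8*(-1) = -8)
m(-12, -1) + x*z = (-2 + 3*(-1)) + 35*(-8) = (-2 - 3) - 280 = -5 - 280 = -285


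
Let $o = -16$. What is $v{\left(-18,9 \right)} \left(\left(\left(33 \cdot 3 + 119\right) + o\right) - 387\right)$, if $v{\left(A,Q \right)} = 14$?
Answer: $-2590$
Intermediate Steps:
$v{\left(-18,9 \right)} \left(\left(\left(33 \cdot 3 + 119\right) + o\right) - 387\right) = 14 \left(\left(\left(33 \cdot 3 + 119\right) - 16\right) - 387\right) = 14 \left(\left(\left(99 + 119\right) - 16\right) - 387\right) = 14 \left(\left(218 - 16\right) - 387\right) = 14 \left(202 - 387\right) = 14 \left(-185\right) = -2590$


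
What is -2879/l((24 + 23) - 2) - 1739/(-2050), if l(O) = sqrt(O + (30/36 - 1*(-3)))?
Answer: 1739/2050 - 2879*sqrt(1758)/293 ≈ -411.14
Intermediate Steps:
l(O) = sqrt(23/6 + O) (l(O) = sqrt(O + (30*(1/36) + 3)) = sqrt(O + (5/6 + 3)) = sqrt(O + 23/6) = sqrt(23/6 + O))
-2879/l((24 + 23) - 2) - 1739/(-2050) = -2879*6/sqrt(138 + 36*((24 + 23) - 2)) - 1739/(-2050) = -2879*6/sqrt(138 + 36*(47 - 2)) - 1739*(-1/2050) = -2879*6/sqrt(138 + 36*45) + 1739/2050 = -2879*6/sqrt(138 + 1620) + 1739/2050 = -2879*sqrt(1758)/293 + 1739/2050 = 1739/2050 - 2879*sqrt(1758)/293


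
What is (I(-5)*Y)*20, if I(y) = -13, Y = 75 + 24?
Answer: -25740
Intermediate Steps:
Y = 99
(I(-5)*Y)*20 = -13*99*20 = -1287*20 = -25740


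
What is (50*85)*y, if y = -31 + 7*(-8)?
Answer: -369750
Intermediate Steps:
y = -87 (y = -31 - 56 = -87)
(50*85)*y = (50*85)*(-87) = 4250*(-87) = -369750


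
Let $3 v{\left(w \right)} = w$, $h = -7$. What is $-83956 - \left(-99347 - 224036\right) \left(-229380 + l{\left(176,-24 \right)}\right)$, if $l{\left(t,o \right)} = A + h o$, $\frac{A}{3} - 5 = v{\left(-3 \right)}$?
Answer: $-74119467556$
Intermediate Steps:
$v{\left(w \right)} = \frac{w}{3}$
$A = 12$ ($A = 15 + 3 \cdot \frac{1}{3} \left(-3\right) = 15 + 3 \left(-1\right) = 15 - 3 = 12$)
$l{\left(t,o \right)} = 12 - 7 o$
$-83956 - \left(-99347 - 224036\right) \left(-229380 + l{\left(176,-24 \right)}\right) = -83956 - \left(-99347 - 224036\right) \left(-229380 + \left(12 - -168\right)\right) = -83956 - - 323383 \left(-229380 + \left(12 + 168\right)\right) = -83956 - - 323383 \left(-229380 + 180\right) = -83956 - \left(-323383\right) \left(-229200\right) = -83956 - 74119383600 = -74119467556$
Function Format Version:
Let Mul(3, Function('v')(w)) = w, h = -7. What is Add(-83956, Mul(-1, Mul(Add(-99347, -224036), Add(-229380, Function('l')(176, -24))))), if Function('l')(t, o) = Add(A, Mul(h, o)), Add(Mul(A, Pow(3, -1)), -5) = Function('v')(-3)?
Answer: -74119467556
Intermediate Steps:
Function('v')(w) = Mul(Rational(1, 3), w)
A = 12 (A = Add(15, Mul(3, Mul(Rational(1, 3), -3))) = Add(15, Mul(3, -1)) = Add(15, -3) = 12)
Function('l')(t, o) = Add(12, Mul(-7, o))
Add(-83956, Mul(-1, Mul(Add(-99347, -224036), Add(-229380, Function('l')(176, -24))))) = Add(-83956, Mul(-1, Mul(Add(-99347, -224036), Add(-229380, Add(12, Mul(-7, -24)))))) = Add(-83956, Mul(-1, Mul(-323383, Add(-229380, Add(12, 168))))) = Add(-83956, Mul(-1, Mul(-323383, Add(-229380, 180)))) = Add(-83956, Mul(-1, Mul(-323383, -229200))) = Add(-83956, Mul(-1, 74119383600)) = Add(-83956, -74119383600) = -74119467556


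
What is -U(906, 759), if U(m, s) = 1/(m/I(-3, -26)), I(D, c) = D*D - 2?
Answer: -7/906 ≈ -0.0077263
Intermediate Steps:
I(D, c) = -2 + D**2 (I(D, c) = D**2 - 2 = -2 + D**2)
U(m, s) = 7/m (U(m, s) = 1/(m/(-2 + (-3)**2)) = 1/(m/(-2 + 9)) = 1/(m/7) = 7/m)
-U(906, 759) = -7/906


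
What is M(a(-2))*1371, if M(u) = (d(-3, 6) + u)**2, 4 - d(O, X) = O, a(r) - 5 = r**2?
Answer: 350976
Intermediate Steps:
a(r) = 5 + r**2
d(O, X) = 4 - O
M(u) = (7 + u)**2 (M(u) = ((4 - 1*(-3)) + u)**2 = ((4 + 3) + u)**2 = (7 + u)**2)
M(a(-2))*1371 = (7 + (5 + (-2)**2))**2*1371 = (7 + (5 + 4))**2*1371 = (7 + 9)**2*1371 = 16**2*1371 = 256*1371 = 350976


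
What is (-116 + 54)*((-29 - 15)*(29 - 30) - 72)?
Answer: 1736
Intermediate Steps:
(-116 + 54)*((-29 - 15)*(29 - 30) - 72) = -62*(-44*(-1) - 72) = -62*(44 - 72) = -62*(-28) = 1736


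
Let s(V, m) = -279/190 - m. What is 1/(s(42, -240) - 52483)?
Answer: -190/9926449 ≈ -1.9141e-5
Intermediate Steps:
s(V, m) = -279/190 - m (s(V, m) = -279*1/190 - m = -279/190 - m)
1/(s(42, -240) - 52483) = 1/((-279/190 - 1*(-240)) - 52483) = 1/((-279/190 + 240) - 52483) = 1/(45321/190 - 52483) = 1/(-9926449/190) = -190/9926449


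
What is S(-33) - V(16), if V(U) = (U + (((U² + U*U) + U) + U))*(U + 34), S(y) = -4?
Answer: -28004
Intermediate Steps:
V(U) = (34 + U)*(2*U² + 3*U) (V(U) = (U + (((U² + U²) + U) + U))*(34 + U) = (U + ((2*U² + U) + U))*(34 + U) = (U + ((U + 2*U²) + U))*(34 + U) = (U + (2*U + 2*U²))*(34 + U) = (2*U² + 3*U)*(34 + U) = (34 + U)*(2*U² + 3*U))
S(-33) - V(16) = -4 - 16*(102 + 2*16² + 71*16) = -4 - 16*(102 + 2*256 + 1136) = -4 - 16*(102 + 512 + 1136) = -4 - 16*1750 = -4 - 1*28000 = -4 - 28000 = -28004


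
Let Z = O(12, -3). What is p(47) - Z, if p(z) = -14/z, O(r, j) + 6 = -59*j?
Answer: -8051/47 ≈ -171.30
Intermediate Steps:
O(r, j) = -6 - 59*j
Z = 171 (Z = -6 - 59*(-3) = -6 + 177 = 171)
p(47) - Z = -14/47 - 1*171 = -14*1/47 - 171 = -14/47 - 171 = -8051/47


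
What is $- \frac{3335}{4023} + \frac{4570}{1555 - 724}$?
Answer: $\frac{5204575}{1114371} \approx 4.6704$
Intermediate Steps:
$- \frac{3335}{4023} + \frac{4570}{1555 - 724} = \left(-3335\right) \frac{1}{4023} + \frac{4570}{1555 - 724} = - \frac{3335}{4023} + \frac{4570}{831} = \frac{5204575}{1114371}$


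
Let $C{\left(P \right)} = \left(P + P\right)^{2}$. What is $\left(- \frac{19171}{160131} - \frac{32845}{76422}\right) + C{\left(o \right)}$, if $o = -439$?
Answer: $\frac{3144570113401477}{4079177094} \approx 7.7088 \cdot 10^{5}$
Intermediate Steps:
$C{\left(P \right)} = 4 P^{2}$ ($C{\left(P \right)} = \left(2 P\right)^{2} = 4 P^{2}$)
$\left(- \frac{19171}{160131} - \frac{32845}{76422}\right) + C{\left(o \right)} = \left(- \frac{19171}{160131} - \frac{32845}{76422}\right) + 4 \left(-439\right)^{2} = \left(\left(-19171\right) \frac{1}{160131} - \frac{32845}{76422}\right) + 4 \cdot 192721 = \left(- \frac{19171}{160131} - \frac{32845}{76422}\right) + 770884 = - \frac{2241529619}{4079177094} + 770884 = \frac{3144570113401477}{4079177094}$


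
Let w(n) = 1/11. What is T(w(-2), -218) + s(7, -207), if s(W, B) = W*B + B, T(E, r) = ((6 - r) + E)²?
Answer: 5875849/121 ≈ 48561.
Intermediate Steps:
w(n) = 1/11
T(E, r) = (6 + E - r)²
s(W, B) = B + B*W (s(W, B) = B*W + B = B + B*W)
T(w(-2), -218) + s(7, -207) = (6 + 1/11 - 1*(-218))² - 207*(1 + 7) = (6 + 1/11 + 218)² - 207*8 = (2465/11)² - 1656 = 6076225/121 - 1656 = 5875849/121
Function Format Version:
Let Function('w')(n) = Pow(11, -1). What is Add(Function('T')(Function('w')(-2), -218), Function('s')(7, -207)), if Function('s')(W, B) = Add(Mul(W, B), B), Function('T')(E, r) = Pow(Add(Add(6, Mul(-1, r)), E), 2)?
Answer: Rational(5875849, 121) ≈ 48561.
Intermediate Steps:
Function('w')(n) = Rational(1, 11)
Function('T')(E, r) = Pow(Add(6, E, Mul(-1, r)), 2)
Function('s')(W, B) = Add(B, Mul(B, W)) (Function('s')(W, B) = Add(Mul(B, W), B) = Add(B, Mul(B, W)))
Add(Function('T')(Function('w')(-2), -218), Function('s')(7, -207)) = Add(Pow(Add(6, Rational(1, 11), Mul(-1, -218)), 2), Mul(-207, Add(1, 7))) = Add(Pow(Add(6, Rational(1, 11), 218), 2), Mul(-207, 8)) = Add(Pow(Rational(2465, 11), 2), -1656) = Add(Rational(6076225, 121), -1656) = Rational(5875849, 121)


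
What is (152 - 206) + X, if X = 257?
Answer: 203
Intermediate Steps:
(152 - 206) + X = (152 - 206) + 257 = -54 + 257 = 203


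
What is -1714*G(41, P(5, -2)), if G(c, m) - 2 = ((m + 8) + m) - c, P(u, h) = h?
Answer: 59990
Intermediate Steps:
G(c, m) = 10 - c + 2*m (G(c, m) = 2 + (((m + 8) + m) - c) = 2 + (((8 + m) + m) - c) = 2 + ((8 + 2*m) - c) = 2 + (8 - c + 2*m) = 10 - c + 2*m)
-1714*G(41, P(5, -2)) = -1714*(10 - 1*41 + 2*(-2)) = -1714*(10 - 41 - 4) = -1714*(-35) = 59990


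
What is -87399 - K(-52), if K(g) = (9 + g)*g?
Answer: -89635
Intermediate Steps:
K(g) = g*(9 + g)
-87399 - K(-52) = -87399 - (-52)*(9 - 52) = -87399 - (-52)*(-43) = -87399 - 1*2236 = -87399 - 2236 = -89635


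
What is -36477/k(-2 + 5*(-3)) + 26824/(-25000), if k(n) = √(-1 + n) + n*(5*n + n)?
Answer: 7*(-479*√2 + 5704987*I)/(3125*(√2 - 578*I)) ≈ -22.109 + 0.05147*I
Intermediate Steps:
k(n) = √(-1 + n) + 6*n² (k(n) = √(-1 + n) + n*(6*n) = √(-1 + n) + 6*n²)
-36477/k(-2 + 5*(-3)) + 26824/(-25000) = -36477/(√(-1 + (-2 + 5*(-3))) + 6*(-2 + 5*(-3))²) + 26824/(-25000) = -36477/(√(-1 + (-2 - 15)) + 6*(-2 - 15)²) + 26824*(-1/25000) = -36477/(√(-1 - 17) + 6*(-17)²) - 3353/3125 = -36477/(√(-18) + 6*289) - 3353/3125 = -36477/(3*I*√2 + 1734) - 3353/3125 = -36477/(1734 + 3*I*√2) - 3353/3125 = -3353/3125 - 36477/(1734 + 3*I*√2)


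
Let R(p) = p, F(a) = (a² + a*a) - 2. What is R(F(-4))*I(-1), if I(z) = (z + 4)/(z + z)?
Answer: -45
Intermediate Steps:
F(a) = -2 + 2*a² (F(a) = (a² + a²) - 2 = 2*a² - 2 = -2 + 2*a²)
I(z) = (4 + z)/(2*z) (I(z) = (4 + z)/((2*z)) = (4 + z)*(1/(2*z)) = (4 + z)/(2*z))
R(F(-4))*I(-1) = (-2 + 2*(-4)²)*((½)*(4 - 1)/(-1)) = (-2 + 2*16)*((½)*(-1)*3) = (-2 + 32)*(-3/2) = 30*(-3/2) = -45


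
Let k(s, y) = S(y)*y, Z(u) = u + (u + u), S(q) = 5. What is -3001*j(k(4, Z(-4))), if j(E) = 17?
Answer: -51017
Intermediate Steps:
Z(u) = 3*u (Z(u) = u + 2*u = 3*u)
k(s, y) = 5*y
-3001*j(k(4, Z(-4))) = -3001*17 = -51017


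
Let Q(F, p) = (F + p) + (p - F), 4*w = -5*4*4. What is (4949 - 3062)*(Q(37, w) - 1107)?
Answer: -2164389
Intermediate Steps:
w = -20 (w = (-5*4*4)/4 = (-20*4)/4 = (¼)*(-80) = -20)
Q(F, p) = 2*p
(4949 - 3062)*(Q(37, w) - 1107) = (4949 - 3062)*(2*(-20) - 1107) = 1887*(-40 - 1107) = 1887*(-1147) = -2164389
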